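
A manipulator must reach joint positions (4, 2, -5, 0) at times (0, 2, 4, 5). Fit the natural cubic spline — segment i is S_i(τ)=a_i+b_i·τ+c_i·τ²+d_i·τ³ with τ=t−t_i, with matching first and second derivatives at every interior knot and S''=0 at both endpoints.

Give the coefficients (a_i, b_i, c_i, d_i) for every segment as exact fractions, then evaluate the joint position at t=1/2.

Δ: Δ0=-1, Δ1=-7/2, Δ2=5
row 1: diag=8, rhs=-15; c'=1/4, d'=-15/8
row 2: denom=6−2·1/4=11/2; d'=(51−2·-15/8)/(11/2)=219/22
back: M2=219/22
back: M1=-15/8−1/4·219/22=-48/11
M: M0=0, M1=-48/11, M2=219/22, M3=0
seg 0: a=4, c=M0/2=0, d=(M1−M0)/(6·2)=-4/11, b=Δ0−h0·(2M0+M1)/6=5/11
seg 1: a=2, c=M1/2=-24/11, d=(M2−M1)/(6·2)=105/88, b=Δ1−h1·(2M1+M2)/6=-43/11
seg 2: a=-5, c=M2/2=219/44, d=(M3−M2)/(6·1)=-73/44, b=Δ2−h2·(2M2+M3)/6=37/22
t_q=1/2 → seg 0, τ=1/2; S=4+5/11·τ+0·τ²+-4/11·τ³=46/11

  seg 0: a=4 b=5/11 c=0 d=-4/11
  seg 1: a=2 b=-43/11 c=-24/11 d=105/88
  seg 2: a=-5 b=37/22 c=219/44 d=-73/44
S(1/2) = 46/11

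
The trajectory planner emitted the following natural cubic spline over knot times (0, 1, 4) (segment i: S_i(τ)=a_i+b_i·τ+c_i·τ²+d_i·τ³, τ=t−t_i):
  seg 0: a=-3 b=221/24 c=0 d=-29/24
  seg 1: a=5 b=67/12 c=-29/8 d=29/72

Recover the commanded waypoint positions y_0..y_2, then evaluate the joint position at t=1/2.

y_0=-3 y_1=5 y_2=0
S(1/2) = 93/64

y_0 = S_0(0) = a_0 = -3
y_1 = S_1(0) = a_1 = 5
y_2 = S_1(3) = 0
t_q=1/2 is in segment 0 (τ=1/2); S_0(τ)=93/64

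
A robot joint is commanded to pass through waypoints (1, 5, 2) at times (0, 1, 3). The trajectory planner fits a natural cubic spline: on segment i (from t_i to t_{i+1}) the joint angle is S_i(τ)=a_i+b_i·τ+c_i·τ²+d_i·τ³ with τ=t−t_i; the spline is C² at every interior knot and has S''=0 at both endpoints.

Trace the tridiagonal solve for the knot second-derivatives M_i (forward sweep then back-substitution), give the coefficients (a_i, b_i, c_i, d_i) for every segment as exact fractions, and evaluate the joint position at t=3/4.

Δ: Δ0=4, Δ1=-3/2
row 1: diag=6, rhs=-33; c'=1/3, d'=-11/2
back: M1=-11/2
M: M0=0, M1=-11/2, M2=0
seg 0: a=1, c=M0/2=0, d=(M1−M0)/(6·1)=-11/12, b=Δ0−h0·(2M0+M1)/6=59/12
seg 1: a=5, c=M1/2=-11/4, d=(M2−M1)/(6·2)=11/24, b=Δ1−h1·(2M1+M2)/6=13/6
t_q=3/4 → seg 0, τ=3/4; S=1+59/12·τ+0·τ²+-11/12·τ³=1101/256

  seg 0: a=1 b=59/12 c=0 d=-11/12
  seg 1: a=5 b=13/6 c=-11/4 d=11/24
S(3/4) = 1101/256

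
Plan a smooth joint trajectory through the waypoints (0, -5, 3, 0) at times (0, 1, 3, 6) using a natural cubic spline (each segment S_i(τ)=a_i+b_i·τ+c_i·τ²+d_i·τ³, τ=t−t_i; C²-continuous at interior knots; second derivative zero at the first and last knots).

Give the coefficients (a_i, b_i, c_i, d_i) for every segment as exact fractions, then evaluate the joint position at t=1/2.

Δ: Δ0=-5, Δ1=4, Δ2=-1
row 1: diag=6, rhs=54; c'=1/3, d'=9
row 2: denom=10−2·1/3=28/3; d'=(-30−2·9)/(28/3)=-36/7
back: M2=-36/7
back: M1=9−1/3·-36/7=75/7
M: M0=0, M1=75/7, M2=-36/7, M3=0
seg 0: a=0, c=M0/2=0, d=(M1−M0)/(6·1)=25/14, b=Δ0−h0·(2M0+M1)/6=-95/14
seg 1: a=-5, c=M1/2=75/14, d=(M2−M1)/(6·2)=-37/28, b=Δ1−h1·(2M1+M2)/6=-10/7
seg 2: a=3, c=M2/2=-18/7, d=(M3−M2)/(6·3)=2/7, b=Δ2−h2·(2M2+M3)/6=29/7
t_q=1/2 → seg 0, τ=1/2; S=0+-95/14·τ+0·τ²+25/14·τ³=-355/112

  seg 0: a=0 b=-95/14 c=0 d=25/14
  seg 1: a=-5 b=-10/7 c=75/14 d=-37/28
  seg 2: a=3 b=29/7 c=-18/7 d=2/7
S(1/2) = -355/112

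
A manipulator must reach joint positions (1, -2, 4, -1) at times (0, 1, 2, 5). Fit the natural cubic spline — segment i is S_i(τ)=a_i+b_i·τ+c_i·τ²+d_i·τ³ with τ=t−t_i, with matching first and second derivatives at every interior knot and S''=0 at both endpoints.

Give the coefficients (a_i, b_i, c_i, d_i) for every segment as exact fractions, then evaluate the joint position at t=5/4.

Δ: Δ0=-3, Δ1=6, Δ2=-5/3
row 1: diag=4, rhs=54; c'=1/4, d'=27/2
row 2: denom=8−1·1/4=31/4; d'=(-46−1·27/2)/(31/4)=-238/31
back: M2=-238/31
back: M1=27/2−1/4·-238/31=478/31
M: M0=0, M1=478/31, M2=-238/31, M3=0
seg 0: a=1, c=M0/2=0, d=(M1−M0)/(6·1)=239/93, b=Δ0−h0·(2M0+M1)/6=-518/93
seg 1: a=-2, c=M1/2=239/31, d=(M2−M1)/(6·1)=-358/93, b=Δ1−h1·(2M1+M2)/6=199/93
seg 2: a=4, c=M2/2=-119/31, d=(M3−M2)/(6·3)=119/279, b=Δ2−h2·(2M2+M3)/6=559/93
t_q=5/4 → seg 1, τ=1/4; S=-2+199/93·τ+239/31·τ²+-358/93·τ³=-1035/992

  seg 0: a=1 b=-518/93 c=0 d=239/93
  seg 1: a=-2 b=199/93 c=239/31 d=-358/93
  seg 2: a=4 b=559/93 c=-119/31 d=119/279
S(5/4) = -1035/992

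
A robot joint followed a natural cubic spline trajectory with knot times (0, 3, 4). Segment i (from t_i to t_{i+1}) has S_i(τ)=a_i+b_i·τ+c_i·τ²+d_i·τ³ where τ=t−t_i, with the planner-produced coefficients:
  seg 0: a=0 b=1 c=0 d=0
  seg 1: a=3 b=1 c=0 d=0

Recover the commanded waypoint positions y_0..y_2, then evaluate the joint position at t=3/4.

y_0 = S_0(0) = a_0 = 0
y_1 = S_1(0) = a_1 = 3
y_2 = S_1(1) = 4
t_q=3/4 is in segment 0 (τ=3/4); S_0(τ)=3/4

y_0=0 y_1=3 y_2=4
S(3/4) = 3/4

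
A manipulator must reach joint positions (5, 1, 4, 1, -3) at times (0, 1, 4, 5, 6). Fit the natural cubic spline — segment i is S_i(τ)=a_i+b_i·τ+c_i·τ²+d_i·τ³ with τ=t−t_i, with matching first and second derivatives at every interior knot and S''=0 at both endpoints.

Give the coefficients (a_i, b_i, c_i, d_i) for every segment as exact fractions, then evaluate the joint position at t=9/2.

Δ: Δ0=-4, Δ1=1, Δ2=-3, Δ3=-4
row 1: diag=8, rhs=30; c'=3/8, d'=15/4
row 2: denom=8−3·3/8=55/8; d'=(-24−3·15/4)/(55/8)=-282/55
row 3: denom=4−1·8/55=212/55; d'=(-6−1·-282/55)/(212/55)=-12/53
back: M3=-12/53
back: M2=-282/55−8/55·-12/53=-270/53
back: M1=15/4−3/8·-270/53=300/53
M: M0=0, M1=300/53, M2=-270/53, M3=-12/53, M4=0
seg 0: a=5, c=M0/2=0, d=(M1−M0)/(6·1)=50/53, b=Δ0−h0·(2M0+M1)/6=-262/53
seg 1: a=1, c=M1/2=150/53, d=(M2−M1)/(6·3)=-95/159, b=Δ1−h1·(2M1+M2)/6=-112/53
seg 2: a=4, c=M2/2=-135/53, d=(M3−M2)/(6·1)=43/53, b=Δ2−h2·(2M2+M3)/6=-67/53
seg 3: a=1, c=M3/2=-6/53, d=(M4−M3)/(6·1)=2/53, b=Δ3−h3·(2M3+M4)/6=-208/53
t_q=9/2 → seg 2, τ=1/2; S=4+-67/53·τ+-135/53·τ²+43/53·τ³=1201/424

  seg 0: a=5 b=-262/53 c=0 d=50/53
  seg 1: a=1 b=-112/53 c=150/53 d=-95/159
  seg 2: a=4 b=-67/53 c=-135/53 d=43/53
  seg 3: a=1 b=-208/53 c=-6/53 d=2/53
S(9/2) = 1201/424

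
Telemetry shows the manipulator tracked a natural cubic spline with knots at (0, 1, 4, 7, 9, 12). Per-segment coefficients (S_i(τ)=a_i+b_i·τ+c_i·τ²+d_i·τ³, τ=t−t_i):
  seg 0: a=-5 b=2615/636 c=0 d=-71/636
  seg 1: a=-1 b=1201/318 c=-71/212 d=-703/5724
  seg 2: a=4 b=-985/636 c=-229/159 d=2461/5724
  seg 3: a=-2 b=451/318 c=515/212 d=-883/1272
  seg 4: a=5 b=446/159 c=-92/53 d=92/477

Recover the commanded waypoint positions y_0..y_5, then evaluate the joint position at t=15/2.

y_0 = S_0(0) = a_0 = -5
y_1 = S_1(0) = a_1 = -1
y_2 = S_2(0) = a_2 = 4
y_3 = S_3(0) = a_3 = -2
y_4 = S_4(0) = a_4 = 5
y_5 = S_4(3) = 3
t_q=15/2 is in segment 3 (τ=1/2); S_3(τ)=-2613/3392

y_0=-5 y_1=-1 y_2=4 y_3=-2 y_4=5 y_5=3
S(15/2) = -2613/3392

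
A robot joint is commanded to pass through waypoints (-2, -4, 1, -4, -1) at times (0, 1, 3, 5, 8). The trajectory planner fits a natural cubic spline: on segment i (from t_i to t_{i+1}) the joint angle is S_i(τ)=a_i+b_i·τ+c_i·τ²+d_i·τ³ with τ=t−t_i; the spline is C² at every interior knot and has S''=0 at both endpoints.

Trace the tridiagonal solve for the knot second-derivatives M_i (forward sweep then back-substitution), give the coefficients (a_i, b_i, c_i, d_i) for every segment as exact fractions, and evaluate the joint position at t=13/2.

  seg 0: a=-2 b=-161/52 c=0 d=57/52
  seg 1: a=-4 b=5/26 c=171/52 d=-111/104
  seg 2: a=1 b=7/13 c=-81/26 d=83/104
  seg 3: a=-4 b=-61/26 c=87/52 d=-29/156
S(13/2) = -1823/416

Δ: Δ0=-2, Δ1=5/2, Δ2=-5/2, Δ3=1
row 1: diag=6, rhs=27; c'=1/3, d'=9/2
row 2: denom=8−2·1/3=22/3; d'=(-30−2·9/2)/(22/3)=-117/22
row 3: denom=10−2·3/11=104/11; d'=(21−2·-117/22)/(104/11)=87/26
back: M3=87/26
back: M2=-117/22−3/11·87/26=-81/13
back: M1=9/2−1/3·-81/13=171/26
M: M0=0, M1=171/26, M2=-81/13, M3=87/26, M4=0
seg 0: a=-2, c=M0/2=0, d=(M1−M0)/(6·1)=57/52, b=Δ0−h0·(2M0+M1)/6=-161/52
seg 1: a=-4, c=M1/2=171/52, d=(M2−M1)/(6·2)=-111/104, b=Δ1−h1·(2M1+M2)/6=5/26
seg 2: a=1, c=M2/2=-81/26, d=(M3−M2)/(6·2)=83/104, b=Δ2−h2·(2M2+M3)/6=7/13
seg 3: a=-4, c=M3/2=87/52, d=(M4−M3)/(6·3)=-29/156, b=Δ3−h3·(2M3+M4)/6=-61/26
t_q=13/2 → seg 3, τ=3/2; S=-4+-61/26·τ+87/52·τ²+-29/156·τ³=-1823/416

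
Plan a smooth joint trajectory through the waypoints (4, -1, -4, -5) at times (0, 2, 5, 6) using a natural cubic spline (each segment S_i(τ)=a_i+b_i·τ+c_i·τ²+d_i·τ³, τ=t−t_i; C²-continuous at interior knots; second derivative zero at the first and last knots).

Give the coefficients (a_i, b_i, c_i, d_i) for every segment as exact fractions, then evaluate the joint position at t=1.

Δ: Δ0=-5/2, Δ1=-1, Δ2=-1
row 1: diag=10, rhs=9; c'=3/10, d'=9/10
row 2: denom=8−3·3/10=71/10; d'=(0−3·9/10)/(71/10)=-27/71
back: M2=-27/71
back: M1=9/10−3/10·-27/71=72/71
M: M0=0, M1=72/71, M2=-27/71, M3=0
seg 0: a=4, c=M0/2=0, d=(M1−M0)/(6·2)=6/71, b=Δ0−h0·(2M0+M1)/6=-403/142
seg 1: a=-1, c=M1/2=36/71, d=(M2−M1)/(6·3)=-11/142, b=Δ1−h1·(2M1+M2)/6=-259/142
seg 2: a=-4, c=M2/2=-27/142, d=(M3−M2)/(6·1)=9/142, b=Δ2−h2·(2M2+M3)/6=-62/71
t_q=1 → seg 0, τ=1; S=4+-403/142·τ+0·τ²+6/71·τ³=177/142

  seg 0: a=4 b=-403/142 c=0 d=6/71
  seg 1: a=-1 b=-259/142 c=36/71 d=-11/142
  seg 2: a=-4 b=-62/71 c=-27/142 d=9/142
S(1) = 177/142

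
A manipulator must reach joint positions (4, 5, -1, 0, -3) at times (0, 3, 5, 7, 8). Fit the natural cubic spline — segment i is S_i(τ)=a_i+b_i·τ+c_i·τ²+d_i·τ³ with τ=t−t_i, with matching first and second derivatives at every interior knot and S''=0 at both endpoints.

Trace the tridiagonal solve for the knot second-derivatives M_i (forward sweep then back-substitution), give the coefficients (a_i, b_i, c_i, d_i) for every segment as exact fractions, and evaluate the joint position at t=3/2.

  seg 0: a=4 b=70/39 c=0 d=-19/117
  seg 1: a=5 b=-101/39 c=-19/13 d=49/78
  seg 2: a=-1 b=-35/39 c=30/13 d=-251/312
  seg 3: a=0 b=-103/78 c=-131/52 d=131/156
S(3/2) = 639/104

Δ: Δ0=1/3, Δ1=-3, Δ2=1/2, Δ3=-3
row 1: diag=10, rhs=-20; c'=1/5, d'=-2
row 2: denom=8−2·1/5=38/5; d'=(21−2·-2)/(38/5)=125/38
row 3: denom=6−2·5/19=104/19; d'=(-21−2·125/38)/(104/19)=-131/26
back: M3=-131/26
back: M2=125/38−5/19·-131/26=60/13
back: M1=-2−1/5·60/13=-38/13
M: M0=0, M1=-38/13, M2=60/13, M3=-131/26, M4=0
seg 0: a=4, c=M0/2=0, d=(M1−M0)/(6·3)=-19/117, b=Δ0−h0·(2M0+M1)/6=70/39
seg 1: a=5, c=M1/2=-19/13, d=(M2−M1)/(6·2)=49/78, b=Δ1−h1·(2M1+M2)/6=-101/39
seg 2: a=-1, c=M2/2=30/13, d=(M3−M2)/(6·2)=-251/312, b=Δ2−h2·(2M2+M3)/6=-35/39
seg 3: a=0, c=M3/2=-131/52, d=(M4−M3)/(6·1)=131/156, b=Δ3−h3·(2M3+M4)/6=-103/78
t_q=3/2 → seg 0, τ=3/2; S=4+70/39·τ+0·τ²+-19/117·τ³=639/104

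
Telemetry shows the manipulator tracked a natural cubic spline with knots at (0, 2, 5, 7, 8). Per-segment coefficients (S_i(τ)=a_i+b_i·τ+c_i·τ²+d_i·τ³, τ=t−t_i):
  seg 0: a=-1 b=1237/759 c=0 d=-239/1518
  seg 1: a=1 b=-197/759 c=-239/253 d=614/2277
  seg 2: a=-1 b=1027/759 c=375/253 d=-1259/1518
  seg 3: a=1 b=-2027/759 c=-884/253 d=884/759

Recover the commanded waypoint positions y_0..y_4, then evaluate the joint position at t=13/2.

y_0 = S_0(0) = a_0 = -1
y_1 = S_1(0) = a_1 = 1
y_2 = S_2(0) = a_2 = -1
y_3 = S_3(0) = a_3 = 1
y_4 = S_3(1) = -4
t_q=13/2 is in segment 2 (τ=3/2); S_2(τ)=6337/4048

y_0=-1 y_1=1 y_2=-1 y_3=1 y_4=-4
S(13/2) = 6337/4048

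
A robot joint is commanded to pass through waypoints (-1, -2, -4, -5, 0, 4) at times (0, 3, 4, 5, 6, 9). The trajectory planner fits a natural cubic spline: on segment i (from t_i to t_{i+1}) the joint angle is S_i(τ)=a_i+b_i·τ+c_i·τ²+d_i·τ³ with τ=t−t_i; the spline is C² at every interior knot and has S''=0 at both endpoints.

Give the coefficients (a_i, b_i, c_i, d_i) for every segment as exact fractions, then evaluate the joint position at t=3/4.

Δ: Δ0=-1/3, Δ1=-2, Δ2=-1, Δ3=5, Δ4=4/3
row 1: diag=8, rhs=-10; c'=1/8, d'=-5/4
row 2: denom=4−1·1/8=31/8; d'=(6−1·-5/4)/(31/8)=58/31
row 3: denom=4−1·8/31=116/31; d'=(36−1·58/31)/(116/31)=529/58
row 4: denom=8−1·31/116=897/116; d'=(-22−1·529/58)/(897/116)=-3610/897
back: M4=-3610/897
back: M3=529/58−31/116·-3610/897=9146/897
back: M2=58/31−8/31·9146/897=-682/897
back: M1=-5/4−1/8·-682/897=-1036/897
M: M0=0, M1=-1036/897, M2=-682/897, M3=9146/897, M4=-3610/897, M5=0
seg 0: a=-1, c=M0/2=0, d=(M1−M0)/(6·3)=-518/8073, b=Δ0−h0·(2M0+M1)/6=73/299
seg 1: a=-2, c=M1/2=-518/897, d=(M2−M1)/(6·1)=59/897, b=Δ1−h1·(2M1+M2)/6=-445/299
seg 2: a=-4, c=M2/2=-341/897, d=(M3−M2)/(6·1)=42/23, b=Δ2−h2·(2M2+M3)/6=-2194/897
seg 3: a=-5, c=M3/2=4573/897, d=(M4−M3)/(6·1)=-2126/897, b=Δ3−h3·(2M3+M4)/6=2038/897
seg 4: a=0, c=M4/2=-1805/897, d=(M5−M4)/(6·3)=1805/8073, b=Δ4−h4·(2M4+M5)/6=1602/299
t_q=3/4 → seg 0, τ=3/4; S=-1+73/299·τ+0·τ²+-518/8073·τ³=-8075/9568

  seg 0: a=-1 b=73/299 c=0 d=-518/8073
  seg 1: a=-2 b=-445/299 c=-518/897 d=59/897
  seg 2: a=-4 b=-2194/897 c=-341/897 d=42/23
  seg 3: a=-5 b=2038/897 c=4573/897 d=-2126/897
  seg 4: a=0 b=1602/299 c=-1805/897 d=1805/8073
S(3/4) = -8075/9568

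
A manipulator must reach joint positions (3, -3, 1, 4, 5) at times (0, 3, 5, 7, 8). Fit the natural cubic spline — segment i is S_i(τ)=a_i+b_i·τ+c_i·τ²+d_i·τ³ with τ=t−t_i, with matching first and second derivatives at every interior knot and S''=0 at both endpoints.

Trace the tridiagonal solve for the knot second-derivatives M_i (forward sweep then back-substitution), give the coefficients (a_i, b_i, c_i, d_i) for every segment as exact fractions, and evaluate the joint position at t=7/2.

Δ: Δ0=-2, Δ1=2, Δ2=3/2, Δ3=1
row 1: diag=10, rhs=24; c'=1/5, d'=12/5
row 2: denom=8−2·1/5=38/5; d'=(-3−2·12/5)/(38/5)=-39/38
row 3: denom=6−2·5/19=104/19; d'=(-3−2·-39/38)/(104/19)=-9/52
back: M3=-9/52
back: M2=-39/38−5/19·-9/52=-51/52
back: M1=12/5−1/5·-51/52=135/52
M: M0=0, M1=135/52, M2=-51/52, M3=-9/52, M4=0
seg 0: a=3, c=M0/2=0, d=(M1−M0)/(6·3)=15/104, b=Δ0−h0·(2M0+M1)/6=-343/104
seg 1: a=-3, c=M1/2=135/104, d=(M2−M1)/(6·2)=-31/104, b=Δ1−h1·(2M1+M2)/6=31/52
seg 2: a=1, c=M2/2=-51/104, d=(M3−M2)/(6·2)=7/104, b=Δ2−h2·(2M2+M3)/6=115/52
seg 3: a=4, c=M3/2=-9/104, d=(M4−M3)/(6·1)=3/104, b=Δ3−h3·(2M3+M4)/6=55/52
t_q=7/2 → seg 1, τ=1/2; S=-3+31/52·τ+135/104·τ²+-31/104·τ³=-2009/832

  seg 0: a=3 b=-343/104 c=0 d=15/104
  seg 1: a=-3 b=31/52 c=135/104 d=-31/104
  seg 2: a=1 b=115/52 c=-51/104 d=7/104
  seg 3: a=4 b=55/52 c=-9/104 d=3/104
S(7/2) = -2009/832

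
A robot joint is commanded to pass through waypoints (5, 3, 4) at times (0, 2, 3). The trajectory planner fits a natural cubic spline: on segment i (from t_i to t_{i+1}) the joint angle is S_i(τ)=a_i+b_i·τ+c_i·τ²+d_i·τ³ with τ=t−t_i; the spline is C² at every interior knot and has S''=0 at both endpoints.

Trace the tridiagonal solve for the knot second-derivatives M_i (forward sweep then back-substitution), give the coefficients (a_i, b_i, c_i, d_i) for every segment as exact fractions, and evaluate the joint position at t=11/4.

  seg 0: a=5 b=-5/3 c=0 d=1/6
  seg 1: a=3 b=1/3 c=1 d=-1/3
S(11/4) = 235/64

Δ: Δ0=-1, Δ1=1
row 1: diag=6, rhs=12; c'=1/6, d'=2
back: M1=2
M: M0=0, M1=2, M2=0
seg 0: a=5, c=M0/2=0, d=(M1−M0)/(6·2)=1/6, b=Δ0−h0·(2M0+M1)/6=-5/3
seg 1: a=3, c=M1/2=1, d=(M2−M1)/(6·1)=-1/3, b=Δ1−h1·(2M1+M2)/6=1/3
t_q=11/4 → seg 1, τ=3/4; S=3+1/3·τ+1·τ²+-1/3·τ³=235/64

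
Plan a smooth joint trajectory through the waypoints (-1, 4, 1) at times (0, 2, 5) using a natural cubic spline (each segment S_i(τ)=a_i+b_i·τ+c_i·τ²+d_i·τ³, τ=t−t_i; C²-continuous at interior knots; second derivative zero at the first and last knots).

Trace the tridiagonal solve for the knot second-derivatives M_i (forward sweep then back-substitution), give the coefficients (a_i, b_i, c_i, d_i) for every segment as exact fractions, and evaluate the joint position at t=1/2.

  seg 0: a=-1 b=16/5 c=0 d=-7/40
  seg 1: a=4 b=11/10 c=-21/20 d=7/60
S(1/2) = 37/64

Δ: Δ0=5/2, Δ1=-1
row 1: diag=10, rhs=-21; c'=3/10, d'=-21/10
back: M1=-21/10
M: M0=0, M1=-21/10, M2=0
seg 0: a=-1, c=M0/2=0, d=(M1−M0)/(6·2)=-7/40, b=Δ0−h0·(2M0+M1)/6=16/5
seg 1: a=4, c=M1/2=-21/20, d=(M2−M1)/(6·3)=7/60, b=Δ1−h1·(2M1+M2)/6=11/10
t_q=1/2 → seg 0, τ=1/2; S=-1+16/5·τ+0·τ²+-7/40·τ³=37/64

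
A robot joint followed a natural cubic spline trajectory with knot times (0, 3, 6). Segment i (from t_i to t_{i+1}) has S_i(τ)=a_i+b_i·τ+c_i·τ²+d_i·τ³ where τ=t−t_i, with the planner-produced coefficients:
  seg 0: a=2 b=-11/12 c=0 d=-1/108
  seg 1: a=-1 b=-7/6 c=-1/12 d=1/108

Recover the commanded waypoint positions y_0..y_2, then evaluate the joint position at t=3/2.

y_0 = S_0(0) = a_0 = 2
y_1 = S_1(0) = a_1 = -1
y_2 = S_1(3) = -5
t_q=3/2 is in segment 0 (τ=3/2); S_0(τ)=19/32

y_0=2 y_1=-1 y_2=-5
S(3/2) = 19/32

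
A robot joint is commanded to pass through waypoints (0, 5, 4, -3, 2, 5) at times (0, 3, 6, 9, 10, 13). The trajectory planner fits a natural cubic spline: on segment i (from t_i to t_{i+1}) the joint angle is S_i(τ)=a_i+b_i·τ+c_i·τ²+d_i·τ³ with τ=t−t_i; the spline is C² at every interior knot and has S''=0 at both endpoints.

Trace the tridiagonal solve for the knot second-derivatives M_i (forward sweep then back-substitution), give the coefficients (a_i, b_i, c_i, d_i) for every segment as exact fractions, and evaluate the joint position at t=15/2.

  seg 0: a=0 b=519/283 c=0 d=-142/7641
  seg 1: a=5 b=377/283 c=-142/849 d=-988/7641
  seg 2: a=4 b=-895/283 c=-1130/849 d=4094/7641
  seg 3: a=-3 b=939/283 c=988/283 d=-512/283
  seg 4: a=2 b=1379/283 c=-548/283 d=548/2547
S(15/2) = -2185/1132

Δ: Δ0=5/3, Δ1=-1/3, Δ2=-7/3, Δ3=5, Δ4=1
row 1: diag=12, rhs=-12; c'=1/4, d'=-1
row 2: denom=12−3·1/4=45/4; d'=(-12−3·-1)/(45/4)=-4/5
row 3: denom=8−3·4/15=36/5; d'=(44−3·-4/5)/(36/5)=58/9
row 4: denom=8−1·5/36=283/36; d'=(-24−1·58/9)/(283/36)=-1096/283
back: M4=-1096/283
back: M3=58/9−5/36·-1096/283=1976/283
back: M2=-4/5−4/15·1976/283=-2260/849
back: M1=-1−1/4·-2260/849=-284/849
M: M0=0, M1=-284/849, M2=-2260/849, M3=1976/283, M4=-1096/283, M5=0
seg 0: a=0, c=M0/2=0, d=(M1−M0)/(6·3)=-142/7641, b=Δ0−h0·(2M0+M1)/6=519/283
seg 1: a=5, c=M1/2=-142/849, d=(M2−M1)/(6·3)=-988/7641, b=Δ1−h1·(2M1+M2)/6=377/283
seg 2: a=4, c=M2/2=-1130/849, d=(M3−M2)/(6·3)=4094/7641, b=Δ2−h2·(2M2+M3)/6=-895/283
seg 3: a=-3, c=M3/2=988/283, d=(M4−M3)/(6·1)=-512/283, b=Δ3−h3·(2M3+M4)/6=939/283
seg 4: a=2, c=M4/2=-548/283, d=(M5−M4)/(6·3)=548/2547, b=Δ4−h4·(2M4+M5)/6=1379/283
t_q=15/2 → seg 2, τ=3/2; S=4+-895/283·τ+-1130/849·τ²+4094/7641·τ³=-2185/1132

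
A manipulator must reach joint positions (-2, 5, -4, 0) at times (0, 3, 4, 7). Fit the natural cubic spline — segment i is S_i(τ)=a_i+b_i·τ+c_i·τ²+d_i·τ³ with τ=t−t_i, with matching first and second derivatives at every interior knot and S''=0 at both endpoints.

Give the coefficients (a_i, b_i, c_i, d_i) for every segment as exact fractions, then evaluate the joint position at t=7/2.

  seg 0: a=-2 b=50/7 c=0 d=-101/189
  seg 1: a=5 b=-51/7 c=-101/21 d=65/21
  seg 2: a=-4 b=-160/21 c=94/21 d=-94/189
S(7/2) = 13/24

Δ: Δ0=7/3, Δ1=-9, Δ2=4/3
row 1: diag=8, rhs=-68; c'=1/8, d'=-17/2
row 2: denom=8−1·1/8=63/8; d'=(62−1·-17/2)/(63/8)=188/21
back: M2=188/21
back: M1=-17/2−1/8·188/21=-202/21
M: M0=0, M1=-202/21, M2=188/21, M3=0
seg 0: a=-2, c=M0/2=0, d=(M1−M0)/(6·3)=-101/189, b=Δ0−h0·(2M0+M1)/6=50/7
seg 1: a=5, c=M1/2=-101/21, d=(M2−M1)/(6·1)=65/21, b=Δ1−h1·(2M1+M2)/6=-51/7
seg 2: a=-4, c=M2/2=94/21, d=(M3−M2)/(6·3)=-94/189, b=Δ2−h2·(2M2+M3)/6=-160/21
t_q=7/2 → seg 1, τ=1/2; S=5+-51/7·τ+-101/21·τ²+65/21·τ³=13/24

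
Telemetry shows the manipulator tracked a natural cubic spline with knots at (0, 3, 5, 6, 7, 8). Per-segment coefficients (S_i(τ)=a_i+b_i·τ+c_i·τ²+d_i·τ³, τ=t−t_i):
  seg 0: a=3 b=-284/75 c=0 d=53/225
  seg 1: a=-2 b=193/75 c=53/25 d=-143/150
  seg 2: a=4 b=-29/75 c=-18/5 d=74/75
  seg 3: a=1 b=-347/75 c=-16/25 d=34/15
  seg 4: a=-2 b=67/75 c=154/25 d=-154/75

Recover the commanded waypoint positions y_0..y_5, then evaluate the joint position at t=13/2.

y_0 = S_0(0) = a_0 = 3
y_1 = S_1(0) = a_1 = -2
y_2 = S_2(0) = a_2 = 4
y_3 = S_3(0) = a_3 = 1
y_4 = S_4(0) = a_4 = -2
y_5 = S_4(1) = 3
t_q=13/2 is in segment 3 (τ=1/2); S_3(τ)=-119/100

y_0=3 y_1=-2 y_2=4 y_3=1 y_4=-2 y_5=3
S(13/2) = -119/100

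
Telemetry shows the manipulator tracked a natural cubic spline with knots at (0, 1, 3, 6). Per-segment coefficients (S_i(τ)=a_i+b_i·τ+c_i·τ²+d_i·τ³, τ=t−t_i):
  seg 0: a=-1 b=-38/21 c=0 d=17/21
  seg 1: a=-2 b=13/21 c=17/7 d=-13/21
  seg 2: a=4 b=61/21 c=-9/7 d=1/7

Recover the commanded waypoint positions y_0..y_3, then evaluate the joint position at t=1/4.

y_0=-1 y_1=-2 y_2=4 y_3=5
S(1/4) = -645/448

y_0 = S_0(0) = a_0 = -1
y_1 = S_1(0) = a_1 = -2
y_2 = S_2(0) = a_2 = 4
y_3 = S_2(3) = 5
t_q=1/4 is in segment 0 (τ=1/4); S_0(τ)=-645/448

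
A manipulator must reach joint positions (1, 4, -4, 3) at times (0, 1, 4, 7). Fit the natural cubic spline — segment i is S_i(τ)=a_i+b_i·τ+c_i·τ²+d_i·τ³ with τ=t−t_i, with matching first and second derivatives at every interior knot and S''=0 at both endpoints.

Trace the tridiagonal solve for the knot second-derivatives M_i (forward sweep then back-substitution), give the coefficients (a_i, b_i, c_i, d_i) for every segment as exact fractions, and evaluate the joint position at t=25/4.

Δ: Δ0=3, Δ1=-8/3, Δ2=7/3
row 1: diag=8, rhs=-34; c'=3/8, d'=-17/4
row 2: denom=12−3·3/8=87/8; d'=(30−3·-17/4)/(87/8)=114/29
back: M2=114/29
back: M1=-17/4−3/8·114/29=-166/29
M: M0=0, M1=-166/29, M2=114/29, M3=0
seg 0: a=1, c=M0/2=0, d=(M1−M0)/(6·1)=-83/87, b=Δ0−h0·(2M0+M1)/6=344/87
seg 1: a=4, c=M1/2=-83/29, d=(M2−M1)/(6·3)=140/261, b=Δ1−h1·(2M1+M2)/6=95/87
seg 2: a=-4, c=M2/2=57/29, d=(M3−M2)/(6·3)=-19/87, b=Δ2−h2·(2M2+M3)/6=-139/87
t_q=25/4 → seg 2, τ=9/4; S=-4+-139/87·τ+57/29·τ²+-19/87·τ³=-245/1856

  seg 0: a=1 b=344/87 c=0 d=-83/87
  seg 1: a=4 b=95/87 c=-83/29 d=140/261
  seg 2: a=-4 b=-139/87 c=57/29 d=-19/87
S(25/4) = -245/1856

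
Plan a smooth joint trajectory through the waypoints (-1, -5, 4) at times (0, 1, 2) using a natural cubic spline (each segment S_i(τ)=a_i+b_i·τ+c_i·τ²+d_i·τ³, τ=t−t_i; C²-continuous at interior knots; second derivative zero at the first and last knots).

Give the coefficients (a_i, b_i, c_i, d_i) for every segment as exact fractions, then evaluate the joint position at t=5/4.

Δ: Δ0=-4, Δ1=9
row 1: diag=4, rhs=78; c'=1/4, d'=39/2
back: M1=39/2
M: M0=0, M1=39/2, M2=0
seg 0: a=-1, c=M0/2=0, d=(M1−M0)/(6·1)=13/4, b=Δ0−h0·(2M0+M1)/6=-29/4
seg 1: a=-5, c=M1/2=39/4, d=(M2−M1)/(6·1)=-13/4, b=Δ1−h1·(2M1+M2)/6=5/2
t_q=5/4 → seg 1, τ=1/4; S=-5+5/2·τ+39/4·τ²+-13/4·τ³=-977/256

  seg 0: a=-1 b=-29/4 c=0 d=13/4
  seg 1: a=-5 b=5/2 c=39/4 d=-13/4
S(5/4) = -977/256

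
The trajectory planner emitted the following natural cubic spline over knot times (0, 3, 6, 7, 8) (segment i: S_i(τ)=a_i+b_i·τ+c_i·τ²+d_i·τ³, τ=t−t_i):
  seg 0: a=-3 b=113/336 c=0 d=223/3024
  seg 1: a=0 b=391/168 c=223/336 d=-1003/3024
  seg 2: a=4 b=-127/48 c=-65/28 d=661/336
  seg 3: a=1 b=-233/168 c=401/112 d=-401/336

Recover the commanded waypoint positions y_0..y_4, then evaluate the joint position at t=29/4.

y_0=-3 y_1=0 y_2=4 y_3=1 y_4=2
S(29/4) = 879/1024

y_0 = S_0(0) = a_0 = -3
y_1 = S_1(0) = a_1 = 0
y_2 = S_2(0) = a_2 = 4
y_3 = S_3(0) = a_3 = 1
y_4 = S_3(1) = 2
t_q=29/4 is in segment 3 (τ=1/4); S_3(τ)=879/1024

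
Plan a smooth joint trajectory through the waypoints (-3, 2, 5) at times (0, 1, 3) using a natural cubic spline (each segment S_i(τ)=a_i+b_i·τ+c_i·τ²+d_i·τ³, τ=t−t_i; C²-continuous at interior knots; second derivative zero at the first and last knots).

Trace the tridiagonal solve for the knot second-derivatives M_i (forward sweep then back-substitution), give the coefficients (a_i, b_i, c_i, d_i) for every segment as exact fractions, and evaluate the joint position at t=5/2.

  seg 0: a=-3 b=67/12 c=0 d=-7/12
  seg 1: a=2 b=23/6 c=-7/4 d=7/24
S(5/2) = 307/64

Δ: Δ0=5, Δ1=3/2
row 1: diag=6, rhs=-21; c'=1/3, d'=-7/2
back: M1=-7/2
M: M0=0, M1=-7/2, M2=0
seg 0: a=-3, c=M0/2=0, d=(M1−M0)/(6·1)=-7/12, b=Δ0−h0·(2M0+M1)/6=67/12
seg 1: a=2, c=M1/2=-7/4, d=(M2−M1)/(6·2)=7/24, b=Δ1−h1·(2M1+M2)/6=23/6
t_q=5/2 → seg 1, τ=3/2; S=2+23/6·τ+-7/4·τ²+7/24·τ³=307/64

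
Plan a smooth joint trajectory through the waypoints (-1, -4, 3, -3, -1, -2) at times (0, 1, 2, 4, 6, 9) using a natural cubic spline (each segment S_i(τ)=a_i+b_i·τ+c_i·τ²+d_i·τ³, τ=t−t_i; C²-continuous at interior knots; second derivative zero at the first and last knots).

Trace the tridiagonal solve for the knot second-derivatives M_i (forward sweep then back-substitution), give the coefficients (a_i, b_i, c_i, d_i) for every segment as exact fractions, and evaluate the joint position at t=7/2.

Δ: Δ0=-3, Δ1=7, Δ2=-3, Δ3=1, Δ4=-1/3
row 1: diag=4, rhs=60; c'=1/4, d'=15
row 2: denom=6−1·1/4=23/4; d'=(-60−1·15)/(23/4)=-300/23
row 3: denom=8−2·8/23=168/23; d'=(24−2·-300/23)/(168/23)=48/7
row 4: denom=10−2·23/84=397/42; d'=(-8−2·48/7)/(397/42)=-912/397
back: M4=-912/397
back: M3=48/7−23/84·-912/397=2972/397
back: M2=-300/23−8/23·2972/397=-6212/397
back: M1=15−1/4·-6212/397=7508/397
M: M0=0, M1=7508/397, M2=-6212/397, M3=2972/397, M4=-912/397, M5=0
seg 0: a=-1, c=M0/2=0, d=(M1−M0)/(6·1)=3754/1191, b=Δ0−h0·(2M0+M1)/6=-7327/1191
seg 1: a=-4, c=M1/2=3754/397, d=(M2−M1)/(6·1)=-6860/1191, b=Δ1−h1·(2M1+M2)/6=3935/1191
seg 2: a=3, c=M2/2=-3106/397, d=(M3−M2)/(6·2)=2296/1191, b=Δ2−h2·(2M2+M3)/6=5879/1191
seg 3: a=-3, c=M3/2=1486/397, d=(M4−M3)/(6·2)=-971/1191, b=Δ3−h3·(2M3+M4)/6=-3841/1191
seg 4: a=-1, c=M4/2=-456/397, d=(M5−M4)/(6·3)=152/1191, b=Δ4−h4·(2M4+M5)/6=2339/1191
t_q=7/2 → seg 2, τ=3/2; S=3+5879/1191·τ+-3106/397·τ²+2296/1191·τ³=-275/397

  seg 0: a=-1 b=-7327/1191 c=0 d=3754/1191
  seg 1: a=-4 b=3935/1191 c=3754/397 d=-6860/1191
  seg 2: a=3 b=5879/1191 c=-3106/397 d=2296/1191
  seg 3: a=-3 b=-3841/1191 c=1486/397 d=-971/1191
  seg 4: a=-1 b=2339/1191 c=-456/397 d=152/1191
S(7/2) = -275/397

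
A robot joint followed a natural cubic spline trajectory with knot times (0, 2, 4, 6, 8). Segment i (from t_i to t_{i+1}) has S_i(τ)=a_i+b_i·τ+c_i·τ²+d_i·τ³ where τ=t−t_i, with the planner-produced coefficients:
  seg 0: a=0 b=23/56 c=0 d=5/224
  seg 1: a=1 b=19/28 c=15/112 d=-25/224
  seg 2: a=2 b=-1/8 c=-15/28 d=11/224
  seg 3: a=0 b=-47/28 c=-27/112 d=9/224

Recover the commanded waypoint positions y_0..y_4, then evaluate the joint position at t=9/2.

y_0 = S_0(0) = a_0 = 0
y_1 = S_1(0) = a_1 = 1
y_2 = S_2(0) = a_2 = 2
y_3 = S_3(0) = a_3 = 0
y_4 = S_3(2) = -4
t_q=9/2 is in segment 2 (τ=1/2); S_2(τ)=3243/1792

y_0=0 y_1=1 y_2=2 y_3=0 y_4=-4
S(9/2) = 3243/1792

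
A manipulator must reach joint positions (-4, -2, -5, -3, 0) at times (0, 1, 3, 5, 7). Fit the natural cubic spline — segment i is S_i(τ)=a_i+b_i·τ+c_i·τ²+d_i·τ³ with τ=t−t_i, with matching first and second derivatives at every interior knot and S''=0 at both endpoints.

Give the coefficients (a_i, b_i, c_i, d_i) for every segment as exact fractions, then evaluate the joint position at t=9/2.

Δ: Δ0=2, Δ1=-3/2, Δ2=1, Δ3=3/2
row 1: diag=6, rhs=-21; c'=1/3, d'=-7/2
row 2: denom=8−2·1/3=22/3; d'=(15−2·-7/2)/(22/3)=3
row 3: denom=8−2·3/11=82/11; d'=(3−2·3)/(82/11)=-33/82
back: M3=-33/82
back: M2=3−3/11·-33/82=255/82
back: M1=-7/2−1/3·255/82=-186/41
M: M0=0, M1=-186/41, M2=255/82, M3=-33/82, M4=0
seg 0: a=-4, c=M0/2=0, d=(M1−M0)/(6·1)=-31/41, b=Δ0−h0·(2M0+M1)/6=113/41
seg 1: a=-2, c=M1/2=-93/41, d=(M2−M1)/(6·2)=209/328, b=Δ1−h1·(2M1+M2)/6=20/41
seg 2: a=-5, c=M2/2=255/164, d=(M3−M2)/(6·2)=-12/41, b=Δ2−h2·(2M2+M3)/6=-77/82
seg 3: a=-3, c=M3/2=-33/164, d=(M4−M3)/(6·2)=11/328, b=Δ3−h3·(2M3+M4)/6=145/82
t_q=9/2 → seg 2, τ=3/2; S=-5+-77/82·τ+255/164·τ²+-12/41·τ³=-2557/656

  seg 0: a=-4 b=113/41 c=0 d=-31/41
  seg 1: a=-2 b=20/41 c=-93/41 d=209/328
  seg 2: a=-5 b=-77/82 c=255/164 d=-12/41
  seg 3: a=-3 b=145/82 c=-33/164 d=11/328
S(9/2) = -2557/656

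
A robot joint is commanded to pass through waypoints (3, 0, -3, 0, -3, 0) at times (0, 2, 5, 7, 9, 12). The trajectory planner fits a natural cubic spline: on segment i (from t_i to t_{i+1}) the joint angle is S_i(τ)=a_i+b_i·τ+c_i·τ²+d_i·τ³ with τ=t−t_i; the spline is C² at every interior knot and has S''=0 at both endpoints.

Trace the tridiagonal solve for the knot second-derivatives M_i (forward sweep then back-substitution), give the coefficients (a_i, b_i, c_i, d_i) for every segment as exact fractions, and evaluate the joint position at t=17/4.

  seg 0: a=3 b=-1489/1086 c=0 d=-35/1086
  seg 1: a=0 b=-1909/1086 c=-35/181 d=1453/9774
  seg 2: a=-3 b=595/543 c=1243/1086 d=-2047/4344
  seg 3: a=0 b=7/362 c=-3655/2172 d=2005/4344
  seg 4: a=-3 b=-637/543 c=590/543 d=-590/4887
S(17/4) = -75081/23168

Δ: Δ0=-3/2, Δ1=-1, Δ2=3/2, Δ3=-3/2, Δ4=1
row 1: diag=10, rhs=3; c'=3/10, d'=3/10
row 2: denom=10−3·3/10=91/10; d'=(15−3·3/10)/(91/10)=141/91
row 3: denom=8−2·20/91=688/91; d'=(-18−2·141/91)/(688/91)=-120/43
row 4: denom=10−2·91/344=1629/172; d'=(15−2·-120/43)/(1629/172)=1180/543
back: M4=1180/543
back: M3=-120/43−91/344·1180/543=-3655/1086
back: M2=141/91−20/91·-3655/1086=1243/543
back: M1=3/10−3/10·1243/543=-70/181
M: M0=0, M1=-70/181, M2=1243/543, M3=-3655/1086, M4=1180/543, M5=0
seg 0: a=3, c=M0/2=0, d=(M1−M0)/(6·2)=-35/1086, b=Δ0−h0·(2M0+M1)/6=-1489/1086
seg 1: a=0, c=M1/2=-35/181, d=(M2−M1)/(6·3)=1453/9774, b=Δ1−h1·(2M1+M2)/6=-1909/1086
seg 2: a=-3, c=M2/2=1243/1086, d=(M3−M2)/(6·2)=-2047/4344, b=Δ2−h2·(2M2+M3)/6=595/543
seg 3: a=0, c=M3/2=-3655/2172, d=(M4−M3)/(6·2)=2005/4344, b=Δ3−h3·(2M3+M4)/6=7/362
seg 4: a=-3, c=M4/2=590/543, d=(M5−M4)/(6·3)=-590/4887, b=Δ4−h4·(2M4+M5)/6=-637/543
t_q=17/4 → seg 1, τ=9/4; S=0+-1909/1086·τ+-35/181·τ²+1453/9774·τ³=-75081/23168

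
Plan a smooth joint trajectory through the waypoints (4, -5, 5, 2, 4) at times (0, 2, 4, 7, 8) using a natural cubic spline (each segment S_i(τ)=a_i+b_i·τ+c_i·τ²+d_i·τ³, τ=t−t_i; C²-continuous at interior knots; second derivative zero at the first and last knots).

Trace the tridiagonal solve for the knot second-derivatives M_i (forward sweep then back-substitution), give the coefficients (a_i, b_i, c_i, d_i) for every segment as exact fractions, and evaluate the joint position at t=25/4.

  seg 0: a=4 b=-3989/536 c=0 d=1577/2144
  seg 1: a=-5 b=371/268 c=4731/1072 d=-2793/2144
  seg 2: a=5 b=1825/536 c=-228/67 d=1037/1608
  seg 3: a=2 b=107/268 c=1287/536 d=-429/536
S(25/4) = 95335/34304

Δ: Δ0=-9/2, Δ1=5, Δ2=-1, Δ3=2
row 1: diag=8, rhs=57; c'=1/4, d'=57/8
row 2: denom=10−2·1/4=19/2; d'=(-36−2·57/8)/(19/2)=-201/38
row 3: denom=8−3·6/19=134/19; d'=(18−3·-201/38)/(134/19)=1287/268
back: M3=1287/268
back: M2=-201/38−6/19·1287/268=-456/67
back: M1=57/8−1/4·-456/67=4731/536
M: M0=0, M1=4731/536, M2=-456/67, M3=1287/268, M4=0
seg 0: a=4, c=M0/2=0, d=(M1−M0)/(6·2)=1577/2144, b=Δ0−h0·(2M0+M1)/6=-3989/536
seg 1: a=-5, c=M1/2=4731/1072, d=(M2−M1)/(6·2)=-2793/2144, b=Δ1−h1·(2M1+M2)/6=371/268
seg 2: a=5, c=M2/2=-228/67, d=(M3−M2)/(6·3)=1037/1608, b=Δ2−h2·(2M2+M3)/6=1825/536
seg 3: a=2, c=M3/2=1287/536, d=(M4−M3)/(6·1)=-429/536, b=Δ3−h3·(2M3+M4)/6=107/268
t_q=25/4 → seg 2, τ=9/4; S=5+1825/536·τ+-228/67·τ²+1037/1608·τ³=95335/34304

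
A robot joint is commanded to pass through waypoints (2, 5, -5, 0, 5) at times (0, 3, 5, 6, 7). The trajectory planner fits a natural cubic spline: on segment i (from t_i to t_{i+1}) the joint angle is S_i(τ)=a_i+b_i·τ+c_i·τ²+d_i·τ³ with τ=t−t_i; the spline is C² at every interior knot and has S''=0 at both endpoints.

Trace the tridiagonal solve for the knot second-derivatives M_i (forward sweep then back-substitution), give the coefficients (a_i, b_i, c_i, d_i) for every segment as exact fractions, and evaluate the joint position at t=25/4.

  seg 0: a=2 b=434/107 c=0 d=-109/321
  seg 1: a=5 b=-547/107 c=-327/107 d=333/214
  seg 2: a=-5 b=143/107 c=672/107 d=-280/107
  seg 3: a=0 b=647/107 c=-168/107 d=56/107
S(25/4) = 1217/856

Δ: Δ0=1, Δ1=-5, Δ2=5, Δ3=5
row 1: diag=10, rhs=-36; c'=1/5, d'=-18/5
row 2: denom=6−2·1/5=28/5; d'=(60−2·-18/5)/(28/5)=12
row 3: denom=4−1·5/28=107/28; d'=(0−1·12)/(107/28)=-336/107
back: M3=-336/107
back: M2=12−5/28·-336/107=1344/107
back: M1=-18/5−1/5·1344/107=-654/107
M: M0=0, M1=-654/107, M2=1344/107, M3=-336/107, M4=0
seg 0: a=2, c=M0/2=0, d=(M1−M0)/(6·3)=-109/321, b=Δ0−h0·(2M0+M1)/6=434/107
seg 1: a=5, c=M1/2=-327/107, d=(M2−M1)/(6·2)=333/214, b=Δ1−h1·(2M1+M2)/6=-547/107
seg 2: a=-5, c=M2/2=672/107, d=(M3−M2)/(6·1)=-280/107, b=Δ2−h2·(2M2+M3)/6=143/107
seg 3: a=0, c=M3/2=-168/107, d=(M4−M3)/(6·1)=56/107, b=Δ3−h3·(2M3+M4)/6=647/107
t_q=25/4 → seg 3, τ=1/4; S=0+647/107·τ+-168/107·τ²+56/107·τ³=1217/856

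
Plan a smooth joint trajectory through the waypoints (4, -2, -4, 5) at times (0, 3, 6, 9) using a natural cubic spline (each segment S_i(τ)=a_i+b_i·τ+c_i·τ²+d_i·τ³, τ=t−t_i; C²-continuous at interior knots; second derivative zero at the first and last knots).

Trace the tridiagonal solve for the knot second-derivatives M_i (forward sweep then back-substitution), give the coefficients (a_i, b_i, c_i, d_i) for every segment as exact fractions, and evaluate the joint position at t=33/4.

  seg 0: a=4 b=-19/9 c=0 d=1/81
  seg 1: a=-2 b=-16/9 c=1/9 d=7/81
  seg 2: a=-4 b=11/9 c=8/9 d=-8/81
S(33/4) = 17/8

Δ: Δ0=-2, Δ1=-2/3, Δ2=3
row 1: diag=12, rhs=8; c'=1/4, d'=2/3
row 2: denom=12−3·1/4=45/4; d'=(22−3·2/3)/(45/4)=16/9
back: M2=16/9
back: M1=2/3−1/4·16/9=2/9
M: M0=0, M1=2/9, M2=16/9, M3=0
seg 0: a=4, c=M0/2=0, d=(M1−M0)/(6·3)=1/81, b=Δ0−h0·(2M0+M1)/6=-19/9
seg 1: a=-2, c=M1/2=1/9, d=(M2−M1)/(6·3)=7/81, b=Δ1−h1·(2M1+M2)/6=-16/9
seg 2: a=-4, c=M2/2=8/9, d=(M3−M2)/(6·3)=-8/81, b=Δ2−h2·(2M2+M3)/6=11/9
t_q=33/4 → seg 2, τ=9/4; S=-4+11/9·τ+8/9·τ²+-8/81·τ³=17/8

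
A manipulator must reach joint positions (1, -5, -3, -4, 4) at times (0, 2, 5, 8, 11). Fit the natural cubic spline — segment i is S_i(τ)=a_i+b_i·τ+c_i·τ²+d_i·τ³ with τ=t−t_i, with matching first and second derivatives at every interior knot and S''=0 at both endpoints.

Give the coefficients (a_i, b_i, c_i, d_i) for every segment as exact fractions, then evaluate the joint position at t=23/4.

  seg 0: a=1 b=-269/69 c=0 d=31/138
  seg 1: a=-5 b=-83/69 c=31/23 d=-50/207
  seg 2: a=-3 b=25/69 c=-19/23 d=41/207
  seg 3: a=-4 b=52/69 c=22/23 d=-22/207
S(23/4) = -199/64

Δ: Δ0=-3, Δ1=2/3, Δ2=-1/3, Δ3=8/3
row 1: diag=10, rhs=22; c'=3/10, d'=11/5
row 2: denom=12−3·3/10=111/10; d'=(-6−3·11/5)/(111/10)=-42/37
row 3: denom=12−3·10/37=414/37; d'=(18−3·-42/37)/(414/37)=44/23
back: M3=44/23
back: M2=-42/37−10/37·44/23=-38/23
back: M1=11/5−3/10·-38/23=62/23
M: M0=0, M1=62/23, M2=-38/23, M3=44/23, M4=0
seg 0: a=1, c=M0/2=0, d=(M1−M0)/(6·2)=31/138, b=Δ0−h0·(2M0+M1)/6=-269/69
seg 1: a=-5, c=M1/2=31/23, d=(M2−M1)/(6·3)=-50/207, b=Δ1−h1·(2M1+M2)/6=-83/69
seg 2: a=-3, c=M2/2=-19/23, d=(M3−M2)/(6·3)=41/207, b=Δ2−h2·(2M2+M3)/6=25/69
seg 3: a=-4, c=M3/2=22/23, d=(M4−M3)/(6·3)=-22/207, b=Δ3−h3·(2M3+M4)/6=52/69
t_q=23/4 → seg 2, τ=3/4; S=-3+25/69·τ+-19/23·τ²+41/207·τ³=-199/64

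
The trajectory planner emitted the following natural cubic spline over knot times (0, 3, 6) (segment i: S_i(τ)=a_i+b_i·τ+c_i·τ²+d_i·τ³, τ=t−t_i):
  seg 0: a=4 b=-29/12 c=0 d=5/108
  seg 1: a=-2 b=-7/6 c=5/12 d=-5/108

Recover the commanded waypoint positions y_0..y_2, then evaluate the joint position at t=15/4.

y_0 = S_0(0) = a_0 = 4
y_1 = S_1(0) = a_1 = -2
y_2 = S_1(3) = -3
t_q=15/4 is in segment 1 (τ=3/4); S_1(τ)=-681/256

y_0=4 y_1=-2 y_2=-3
S(15/4) = -681/256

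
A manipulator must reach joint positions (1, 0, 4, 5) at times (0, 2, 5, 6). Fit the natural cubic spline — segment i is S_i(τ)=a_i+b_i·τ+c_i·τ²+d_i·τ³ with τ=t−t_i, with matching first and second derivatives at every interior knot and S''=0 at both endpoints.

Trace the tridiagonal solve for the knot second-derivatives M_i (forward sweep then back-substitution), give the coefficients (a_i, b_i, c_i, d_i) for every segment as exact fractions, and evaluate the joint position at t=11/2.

Δ: Δ0=-1/2, Δ1=4/3, Δ2=1
row 1: diag=10, rhs=11; c'=3/10, d'=11/10
row 2: denom=8−3·3/10=71/10; d'=(-2−3·11/10)/(71/10)=-53/71
back: M2=-53/71
back: M1=11/10−3/10·-53/71=94/71
M: M0=0, M1=94/71, M2=-53/71, M3=0
seg 0: a=1, c=M0/2=0, d=(M1−M0)/(6·2)=47/426, b=Δ0−h0·(2M0+M1)/6=-401/426
seg 1: a=0, c=M1/2=47/71, d=(M2−M1)/(6·3)=-49/426, b=Δ1−h1·(2M1+M2)/6=163/426
seg 2: a=4, c=M2/2=-53/142, d=(M3−M2)/(6·1)=53/426, b=Δ2−h2·(2M2+M3)/6=266/213
t_q=11/2 → seg 2, τ=1/2; S=4+266/213·τ+-53/142·τ²+53/426·τ³=5165/1136

  seg 0: a=1 b=-401/426 c=0 d=47/426
  seg 1: a=0 b=163/426 c=47/71 d=-49/426
  seg 2: a=4 b=266/213 c=-53/142 d=53/426
S(11/2) = 5165/1136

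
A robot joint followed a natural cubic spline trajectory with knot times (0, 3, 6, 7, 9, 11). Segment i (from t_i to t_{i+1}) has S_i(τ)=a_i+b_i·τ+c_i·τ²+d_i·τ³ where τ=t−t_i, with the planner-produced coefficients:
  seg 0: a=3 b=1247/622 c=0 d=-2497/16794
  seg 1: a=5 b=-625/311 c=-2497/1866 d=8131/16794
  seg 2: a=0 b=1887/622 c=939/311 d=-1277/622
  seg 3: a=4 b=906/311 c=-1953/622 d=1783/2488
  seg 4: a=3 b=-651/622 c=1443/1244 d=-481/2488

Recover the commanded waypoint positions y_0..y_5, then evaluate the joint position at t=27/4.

y_0 = S_0(0) = a_0 = 3
y_1 = S_1(0) = a_1 = 5
y_2 = S_2(0) = a_2 = 0
y_3 = S_3(0) = a_3 = 4
y_4 = S_4(0) = a_4 = 3
y_5 = S_4(2) = 4
t_q=27/4 is in segment 2 (τ=3/4); S_2(τ)=123705/39808

y_0=3 y_1=5 y_2=0 y_3=4 y_4=3 y_5=4
S(27/4) = 123705/39808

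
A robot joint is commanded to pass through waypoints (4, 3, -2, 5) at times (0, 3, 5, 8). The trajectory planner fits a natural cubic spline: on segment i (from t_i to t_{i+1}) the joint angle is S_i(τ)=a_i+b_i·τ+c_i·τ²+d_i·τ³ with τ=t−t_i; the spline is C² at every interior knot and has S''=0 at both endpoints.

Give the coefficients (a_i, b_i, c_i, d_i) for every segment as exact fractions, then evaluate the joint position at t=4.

  seg 0: a=4 b=31/48 c=0 d=-47/432
  seg 1: a=3 b=-55/24 c=-47/48 d=7/16
  seg 2: a=-2 b=-23/24 c=79/48 d=-79/432
S(4) = 1/6

Δ: Δ0=-1/3, Δ1=-5/2, Δ2=7/3
row 1: diag=10, rhs=-13; c'=1/5, d'=-13/10
row 2: denom=10−2·1/5=48/5; d'=(29−2·-13/10)/(48/5)=79/24
back: M2=79/24
back: M1=-13/10−1/5·79/24=-47/24
M: M0=0, M1=-47/24, M2=79/24, M3=0
seg 0: a=4, c=M0/2=0, d=(M1−M0)/(6·3)=-47/432, b=Δ0−h0·(2M0+M1)/6=31/48
seg 1: a=3, c=M1/2=-47/48, d=(M2−M1)/(6·2)=7/16, b=Δ1−h1·(2M1+M2)/6=-55/24
seg 2: a=-2, c=M2/2=79/48, d=(M3−M2)/(6·3)=-79/432, b=Δ2−h2·(2M2+M3)/6=-23/24
t_q=4 → seg 1, τ=1; S=3+-55/24·τ+-47/48·τ²+7/16·τ³=1/6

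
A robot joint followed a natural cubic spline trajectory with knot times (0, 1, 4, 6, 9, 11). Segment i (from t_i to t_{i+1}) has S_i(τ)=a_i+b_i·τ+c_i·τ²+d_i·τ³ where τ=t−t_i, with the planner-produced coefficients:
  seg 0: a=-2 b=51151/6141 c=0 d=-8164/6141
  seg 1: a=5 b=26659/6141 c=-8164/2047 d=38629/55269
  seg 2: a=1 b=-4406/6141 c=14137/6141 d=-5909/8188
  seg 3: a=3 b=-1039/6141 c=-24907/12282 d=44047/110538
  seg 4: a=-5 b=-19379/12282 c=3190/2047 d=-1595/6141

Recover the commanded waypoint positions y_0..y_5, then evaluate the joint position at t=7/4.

y_0=-2 y_1=5 y_2=1 y_3=3 y_4=-5 y_5=-4
S(7/4) = 826309/131008

y_0 = S_0(0) = a_0 = -2
y_1 = S_1(0) = a_1 = 5
y_2 = S_2(0) = a_2 = 1
y_3 = S_3(0) = a_3 = 3
y_4 = S_4(0) = a_4 = -5
y_5 = S_4(2) = -4
t_q=7/4 is in segment 1 (τ=3/4); S_1(τ)=826309/131008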